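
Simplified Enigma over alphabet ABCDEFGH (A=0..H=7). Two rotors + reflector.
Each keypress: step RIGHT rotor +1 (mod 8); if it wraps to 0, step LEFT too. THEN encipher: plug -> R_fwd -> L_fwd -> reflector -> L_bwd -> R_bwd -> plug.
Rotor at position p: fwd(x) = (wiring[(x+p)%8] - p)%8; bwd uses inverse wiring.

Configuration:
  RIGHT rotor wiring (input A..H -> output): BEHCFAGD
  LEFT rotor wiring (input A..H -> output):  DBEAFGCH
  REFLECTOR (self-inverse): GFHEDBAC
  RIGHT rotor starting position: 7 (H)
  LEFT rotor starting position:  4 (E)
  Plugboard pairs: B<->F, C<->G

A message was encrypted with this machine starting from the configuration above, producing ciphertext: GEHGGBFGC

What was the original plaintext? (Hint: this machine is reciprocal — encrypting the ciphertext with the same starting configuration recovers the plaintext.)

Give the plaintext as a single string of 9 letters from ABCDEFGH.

Answer: HAAFECHFE

Derivation:
Char 1 ('G'): step: R->0, L->5 (L advanced); G->plug->C->R->H->L->A->refl->G->L'->D->R'->H->plug->H
Char 2 ('E'): step: R->1, L=5; E->plug->E->R->H->L->A->refl->G->L'->D->R'->A->plug->A
Char 3 ('H'): step: R->2, L=5; H->plug->H->R->C->L->C->refl->H->L'->F->R'->A->plug->A
Char 4 ('G'): step: R->3, L=5; G->plug->C->R->F->L->H->refl->C->L'->C->R'->B->plug->F
Char 5 ('G'): step: R->4, L=5; G->plug->C->R->C->L->C->refl->H->L'->F->R'->E->plug->E
Char 6 ('B'): step: R->5, L=5; B->plug->F->R->C->L->C->refl->H->L'->F->R'->G->plug->C
Char 7 ('F'): step: R->6, L=5; F->plug->B->R->F->L->H->refl->C->L'->C->R'->H->plug->H
Char 8 ('G'): step: R->7, L=5; G->plug->C->R->F->L->H->refl->C->L'->C->R'->B->plug->F
Char 9 ('C'): step: R->0, L->6 (L advanced); C->plug->G->R->G->L->H->refl->C->L'->F->R'->E->plug->E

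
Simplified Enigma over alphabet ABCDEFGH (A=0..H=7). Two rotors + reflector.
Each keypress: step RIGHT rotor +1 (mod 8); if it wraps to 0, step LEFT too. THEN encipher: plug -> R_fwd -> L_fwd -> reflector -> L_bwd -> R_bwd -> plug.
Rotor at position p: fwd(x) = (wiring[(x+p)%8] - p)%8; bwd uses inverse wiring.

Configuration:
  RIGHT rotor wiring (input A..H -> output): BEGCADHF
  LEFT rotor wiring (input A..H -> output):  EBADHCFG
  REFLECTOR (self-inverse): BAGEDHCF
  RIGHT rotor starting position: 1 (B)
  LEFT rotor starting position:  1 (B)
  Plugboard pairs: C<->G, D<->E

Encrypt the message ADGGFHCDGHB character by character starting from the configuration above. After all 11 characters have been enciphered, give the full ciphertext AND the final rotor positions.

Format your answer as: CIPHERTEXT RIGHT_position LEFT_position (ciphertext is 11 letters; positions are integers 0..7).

Char 1 ('A'): step: R->2, L=1; A->plug->A->R->E->L->B->refl->A->L'->A->R'->B->plug->B
Char 2 ('D'): step: R->3, L=1; D->plug->E->R->C->L->C->refl->G->L'->D->R'->H->plug->H
Char 3 ('G'): step: R->4, L=1; G->plug->C->R->D->L->G->refl->C->L'->C->R'->G->plug->C
Char 4 ('G'): step: R->5, L=1; G->plug->C->R->A->L->A->refl->B->L'->E->R'->D->plug->E
Char 5 ('F'): step: R->6, L=1; F->plug->F->R->E->L->B->refl->A->L'->A->R'->E->plug->D
Char 6 ('H'): step: R->7, L=1; H->plug->H->R->A->L->A->refl->B->L'->E->R'->G->plug->C
Char 7 ('C'): step: R->0, L->2 (L advanced); C->plug->G->R->H->L->H->refl->F->L'->C->R'->D->plug->E
Char 8 ('D'): step: R->1, L=2; D->plug->E->R->C->L->F->refl->H->L'->H->R'->D->plug->E
Char 9 ('G'): step: R->2, L=2; G->plug->C->R->G->L->C->refl->G->L'->A->R'->B->plug->B
Char 10 ('H'): step: R->3, L=2; H->plug->H->R->D->L->A->refl->B->L'->B->R'->G->plug->C
Char 11 ('B'): step: R->4, L=2; B->plug->B->R->H->L->H->refl->F->L'->C->R'->G->plug->C
Final: ciphertext=BHCEDCEEBCC, RIGHT=4, LEFT=2

Answer: BHCEDCEEBCC 4 2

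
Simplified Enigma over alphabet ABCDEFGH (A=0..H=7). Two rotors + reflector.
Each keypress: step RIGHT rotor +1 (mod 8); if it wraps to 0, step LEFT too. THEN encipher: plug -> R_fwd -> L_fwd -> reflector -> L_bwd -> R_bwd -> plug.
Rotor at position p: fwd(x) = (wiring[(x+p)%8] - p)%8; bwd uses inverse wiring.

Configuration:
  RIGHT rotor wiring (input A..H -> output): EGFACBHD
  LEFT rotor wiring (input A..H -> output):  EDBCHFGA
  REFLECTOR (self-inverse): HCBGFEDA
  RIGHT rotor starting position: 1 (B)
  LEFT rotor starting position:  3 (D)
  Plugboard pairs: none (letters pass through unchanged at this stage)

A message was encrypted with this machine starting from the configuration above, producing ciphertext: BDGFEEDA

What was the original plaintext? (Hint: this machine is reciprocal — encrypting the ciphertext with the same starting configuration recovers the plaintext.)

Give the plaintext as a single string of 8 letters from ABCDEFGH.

Answer: CFHCHAGB

Derivation:
Char 1 ('B'): step: R->2, L=3; B->plug->B->R->G->L->A->refl->H->L'->A->R'->C->plug->C
Char 2 ('D'): step: R->3, L=3; D->plug->D->R->E->L->F->refl->E->L'->B->R'->F->plug->F
Char 3 ('G'): step: R->4, L=3; G->plug->G->R->B->L->E->refl->F->L'->E->R'->H->plug->H
Char 4 ('F'): step: R->5, L=3; F->plug->F->R->A->L->H->refl->A->L'->G->R'->C->plug->C
Char 5 ('E'): step: R->6, L=3; E->plug->E->R->H->L->G->refl->D->L'->D->R'->H->plug->H
Char 6 ('E'): step: R->7, L=3; E->plug->E->R->B->L->E->refl->F->L'->E->R'->A->plug->A
Char 7 ('D'): step: R->0, L->4 (L advanced); D->plug->D->R->A->L->D->refl->G->L'->H->R'->G->plug->G
Char 8 ('A'): step: R->1, L=4; A->plug->A->R->F->L->H->refl->A->L'->E->R'->B->plug->B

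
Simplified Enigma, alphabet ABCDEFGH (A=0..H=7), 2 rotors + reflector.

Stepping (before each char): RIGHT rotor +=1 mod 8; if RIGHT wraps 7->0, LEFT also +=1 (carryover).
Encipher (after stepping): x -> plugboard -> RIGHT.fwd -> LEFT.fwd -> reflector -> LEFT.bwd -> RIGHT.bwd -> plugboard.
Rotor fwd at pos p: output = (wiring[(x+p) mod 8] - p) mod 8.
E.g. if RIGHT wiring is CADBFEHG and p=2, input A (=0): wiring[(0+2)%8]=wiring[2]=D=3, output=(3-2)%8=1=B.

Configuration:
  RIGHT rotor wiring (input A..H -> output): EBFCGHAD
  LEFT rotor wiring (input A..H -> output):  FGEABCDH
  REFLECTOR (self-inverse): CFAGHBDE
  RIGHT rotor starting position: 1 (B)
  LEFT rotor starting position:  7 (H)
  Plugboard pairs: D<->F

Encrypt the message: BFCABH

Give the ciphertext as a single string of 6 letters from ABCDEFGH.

Answer: FEBFGF

Derivation:
Char 1 ('B'): step: R->2, L=7; B->plug->B->R->A->L->A->refl->C->L'->F->R'->D->plug->F
Char 2 ('F'): step: R->3, L=7; F->plug->D->R->F->L->C->refl->A->L'->A->R'->E->plug->E
Char 3 ('C'): step: R->4, L=7; C->plug->C->R->E->L->B->refl->F->L'->D->R'->B->plug->B
Char 4 ('A'): step: R->5, L=7; A->plug->A->R->C->L->H->refl->E->L'->H->R'->D->plug->F
Char 5 ('B'): step: R->6, L=7; B->plug->B->R->F->L->C->refl->A->L'->A->R'->G->plug->G
Char 6 ('H'): step: R->7, L=7; H->plug->H->R->B->L->G->refl->D->L'->G->R'->D->plug->F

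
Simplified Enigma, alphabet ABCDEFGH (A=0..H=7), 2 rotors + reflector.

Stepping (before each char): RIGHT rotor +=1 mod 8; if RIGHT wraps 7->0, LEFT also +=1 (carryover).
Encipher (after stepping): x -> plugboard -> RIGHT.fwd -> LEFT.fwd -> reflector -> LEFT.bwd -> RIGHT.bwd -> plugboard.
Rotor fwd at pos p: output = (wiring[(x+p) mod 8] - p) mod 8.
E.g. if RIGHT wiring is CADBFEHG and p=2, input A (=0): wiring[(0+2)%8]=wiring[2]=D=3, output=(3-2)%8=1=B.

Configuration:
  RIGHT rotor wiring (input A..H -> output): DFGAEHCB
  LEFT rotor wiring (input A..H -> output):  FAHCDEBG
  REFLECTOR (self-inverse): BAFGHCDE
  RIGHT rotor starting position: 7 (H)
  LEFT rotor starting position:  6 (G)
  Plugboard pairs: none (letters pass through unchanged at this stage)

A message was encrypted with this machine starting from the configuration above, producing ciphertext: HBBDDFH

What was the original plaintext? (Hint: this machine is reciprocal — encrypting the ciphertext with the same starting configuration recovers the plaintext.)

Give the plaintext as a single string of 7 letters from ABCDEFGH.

Answer: EGFEACA

Derivation:
Char 1 ('H'): step: R->0, L->7 (L advanced); H->plug->H->R->B->L->G->refl->D->L'->E->R'->E->plug->E
Char 2 ('B'): step: R->1, L=7; B->plug->B->R->F->L->E->refl->H->L'->A->R'->G->plug->G
Char 3 ('B'): step: R->2, L=7; B->plug->B->R->G->L->F->refl->C->L'->H->R'->F->plug->F
Char 4 ('D'): step: R->3, L=7; D->plug->D->R->H->L->C->refl->F->L'->G->R'->E->plug->E
Char 5 ('D'): step: R->4, L=7; D->plug->D->R->F->L->E->refl->H->L'->A->R'->A->plug->A
Char 6 ('F'): step: R->5, L=7; F->plug->F->R->B->L->G->refl->D->L'->E->R'->C->plug->C
Char 7 ('H'): step: R->6, L=7; H->plug->H->R->B->L->G->refl->D->L'->E->R'->A->plug->A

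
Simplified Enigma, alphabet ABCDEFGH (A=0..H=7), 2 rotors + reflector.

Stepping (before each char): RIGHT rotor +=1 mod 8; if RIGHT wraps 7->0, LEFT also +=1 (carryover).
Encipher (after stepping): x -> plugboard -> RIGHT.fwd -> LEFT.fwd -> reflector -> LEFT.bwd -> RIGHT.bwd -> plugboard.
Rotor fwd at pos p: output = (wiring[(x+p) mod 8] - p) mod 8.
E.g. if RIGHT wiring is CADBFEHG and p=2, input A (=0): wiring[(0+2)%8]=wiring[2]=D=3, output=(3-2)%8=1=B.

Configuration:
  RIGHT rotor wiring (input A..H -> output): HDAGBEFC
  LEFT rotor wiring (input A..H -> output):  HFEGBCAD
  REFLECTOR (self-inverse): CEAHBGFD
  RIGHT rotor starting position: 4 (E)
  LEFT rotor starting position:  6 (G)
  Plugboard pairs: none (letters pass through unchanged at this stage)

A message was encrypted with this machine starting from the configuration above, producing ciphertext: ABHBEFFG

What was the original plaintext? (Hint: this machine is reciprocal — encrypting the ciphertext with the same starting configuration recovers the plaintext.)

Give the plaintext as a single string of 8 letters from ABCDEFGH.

Char 1 ('A'): step: R->5, L=6; A->plug->A->R->H->L->E->refl->B->L'->C->R'->D->plug->D
Char 2 ('B'): step: R->6, L=6; B->plug->B->R->E->L->G->refl->F->L'->B->R'->C->plug->C
Char 3 ('H'): step: R->7, L=6; H->plug->H->R->G->L->D->refl->H->L'->D->R'->A->plug->A
Char 4 ('B'): step: R->0, L->7 (L advanced); B->plug->B->R->D->L->F->refl->G->L'->C->R'->H->plug->H
Char 5 ('E'): step: R->1, L=7; E->plug->E->R->D->L->F->refl->G->L'->C->R'->A->plug->A
Char 6 ('F'): step: R->2, L=7; F->plug->F->R->A->L->E->refl->B->L'->H->R'->C->plug->C
Char 7 ('F'): step: R->3, L=7; F->plug->F->R->E->L->H->refl->D->L'->G->R'->B->plug->B
Char 8 ('G'): step: R->4, L=7; G->plug->G->R->E->L->H->refl->D->L'->G->R'->D->plug->D

Answer: DCAHACBD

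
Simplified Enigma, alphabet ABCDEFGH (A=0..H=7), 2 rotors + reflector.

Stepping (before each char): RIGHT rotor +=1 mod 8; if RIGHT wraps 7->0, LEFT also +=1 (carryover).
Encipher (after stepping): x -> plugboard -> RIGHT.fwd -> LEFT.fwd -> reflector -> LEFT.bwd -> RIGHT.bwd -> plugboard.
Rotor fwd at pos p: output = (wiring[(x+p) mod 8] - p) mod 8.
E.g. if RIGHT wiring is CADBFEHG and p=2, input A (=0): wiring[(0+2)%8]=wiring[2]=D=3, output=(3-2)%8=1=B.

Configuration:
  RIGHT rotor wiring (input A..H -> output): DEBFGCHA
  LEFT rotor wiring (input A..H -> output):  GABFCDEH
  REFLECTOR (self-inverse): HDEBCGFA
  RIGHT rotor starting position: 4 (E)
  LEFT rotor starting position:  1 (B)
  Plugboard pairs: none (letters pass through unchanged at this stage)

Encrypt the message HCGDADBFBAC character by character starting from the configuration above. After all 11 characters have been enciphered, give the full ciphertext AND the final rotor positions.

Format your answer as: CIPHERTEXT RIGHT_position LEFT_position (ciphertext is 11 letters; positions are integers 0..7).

Char 1 ('H'): step: R->5, L=1; H->plug->H->R->B->L->A->refl->H->L'->A->R'->G->plug->G
Char 2 ('C'): step: R->6, L=1; C->plug->C->R->F->L->D->refl->B->L'->D->R'->E->plug->E
Char 3 ('G'): step: R->7, L=1; G->plug->G->R->D->L->B->refl->D->L'->F->R'->C->plug->C
Char 4 ('D'): step: R->0, L->2 (L advanced); D->plug->D->R->F->L->F->refl->G->L'->H->R'->G->plug->G
Char 5 ('A'): step: R->1, L=2; A->plug->A->R->D->L->B->refl->D->L'->B->R'->E->plug->E
Char 6 ('D'): step: R->2, L=2; D->plug->D->R->A->L->H->refl->A->L'->C->R'->H->plug->H
Char 7 ('B'): step: R->3, L=2; B->plug->B->R->D->L->B->refl->D->L'->B->R'->G->plug->G
Char 8 ('F'): step: R->4, L=2; F->plug->F->R->A->L->H->refl->A->L'->C->R'->A->plug->A
Char 9 ('B'): step: R->5, L=2; B->plug->B->R->C->L->A->refl->H->L'->A->R'->G->plug->G
Char 10 ('A'): step: R->6, L=2; A->plug->A->R->B->L->D->refl->B->L'->D->R'->E->plug->E
Char 11 ('C'): step: R->7, L=2; C->plug->C->R->F->L->F->refl->G->L'->H->R'->F->plug->F
Final: ciphertext=GECGEHGAGEF, RIGHT=7, LEFT=2

Answer: GECGEHGAGEF 7 2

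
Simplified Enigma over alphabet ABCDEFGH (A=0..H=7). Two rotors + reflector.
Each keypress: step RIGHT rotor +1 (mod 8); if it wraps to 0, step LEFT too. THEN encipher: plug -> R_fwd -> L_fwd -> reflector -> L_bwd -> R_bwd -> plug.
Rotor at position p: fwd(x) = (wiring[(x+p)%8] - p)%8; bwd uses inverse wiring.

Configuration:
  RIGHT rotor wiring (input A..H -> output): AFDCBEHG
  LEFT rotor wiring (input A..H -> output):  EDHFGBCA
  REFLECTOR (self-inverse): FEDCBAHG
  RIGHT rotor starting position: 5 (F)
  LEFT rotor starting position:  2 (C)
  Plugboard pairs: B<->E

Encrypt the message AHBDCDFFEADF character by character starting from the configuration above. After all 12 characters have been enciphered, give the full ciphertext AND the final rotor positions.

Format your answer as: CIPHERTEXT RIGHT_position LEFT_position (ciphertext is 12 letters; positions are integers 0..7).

Answer: HDACBEEHAGED 1 4

Derivation:
Char 1 ('A'): step: R->6, L=2; A->plug->A->R->B->L->D->refl->C->L'->G->R'->H->plug->H
Char 2 ('H'): step: R->7, L=2; H->plug->H->R->A->L->F->refl->A->L'->E->R'->D->plug->D
Char 3 ('B'): step: R->0, L->3 (L advanced); B->plug->E->R->B->L->D->refl->C->L'->A->R'->A->plug->A
Char 4 ('D'): step: R->1, L=3; D->plug->D->R->A->L->C->refl->D->L'->B->R'->C->plug->C
Char 5 ('C'): step: R->2, L=3; C->plug->C->R->H->L->E->refl->B->L'->F->R'->E->plug->B
Char 6 ('D'): step: R->3, L=3; D->plug->D->R->E->L->F->refl->A->L'->G->R'->B->plug->E
Char 7 ('F'): step: R->4, L=3; F->plug->F->R->B->L->D->refl->C->L'->A->R'->B->plug->E
Char 8 ('F'): step: R->5, L=3; F->plug->F->R->G->L->A->refl->F->L'->E->R'->H->plug->H
Char 9 ('E'): step: R->6, L=3; E->plug->B->R->A->L->C->refl->D->L'->B->R'->A->plug->A
Char 10 ('A'): step: R->7, L=3; A->plug->A->R->H->L->E->refl->B->L'->F->R'->G->plug->G
Char 11 ('D'): step: R->0, L->4 (L advanced); D->plug->D->R->C->L->G->refl->H->L'->F->R'->B->plug->E
Char 12 ('F'): step: R->1, L=4; F->plug->F->R->G->L->D->refl->C->L'->A->R'->D->plug->D
Final: ciphertext=HDACBEEHAGED, RIGHT=1, LEFT=4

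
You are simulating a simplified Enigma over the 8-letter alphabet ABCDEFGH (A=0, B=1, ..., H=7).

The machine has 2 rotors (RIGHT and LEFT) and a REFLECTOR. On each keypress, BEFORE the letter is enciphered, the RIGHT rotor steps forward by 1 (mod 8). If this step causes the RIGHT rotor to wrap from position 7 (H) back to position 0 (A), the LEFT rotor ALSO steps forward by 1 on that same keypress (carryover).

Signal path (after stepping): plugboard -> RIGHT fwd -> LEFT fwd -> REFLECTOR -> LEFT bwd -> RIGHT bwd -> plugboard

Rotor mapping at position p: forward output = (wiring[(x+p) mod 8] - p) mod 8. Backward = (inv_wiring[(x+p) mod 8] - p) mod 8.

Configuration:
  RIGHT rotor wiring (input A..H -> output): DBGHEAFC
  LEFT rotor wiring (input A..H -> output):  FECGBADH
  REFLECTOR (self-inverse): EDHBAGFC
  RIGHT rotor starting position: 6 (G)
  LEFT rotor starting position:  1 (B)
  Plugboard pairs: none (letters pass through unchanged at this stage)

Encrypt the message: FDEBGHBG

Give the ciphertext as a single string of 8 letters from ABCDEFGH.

Char 1 ('F'): step: R->7, L=1; F->plug->F->R->F->L->C->refl->H->L'->E->R'->B->plug->B
Char 2 ('D'): step: R->0, L->2 (L advanced); D->plug->D->R->H->L->C->refl->H->L'->C->R'->H->plug->H
Char 3 ('E'): step: R->1, L=2; E->plug->E->R->H->L->C->refl->H->L'->C->R'->H->plug->H
Char 4 ('B'): step: R->2, L=2; B->plug->B->R->F->L->F->refl->G->L'->D->R'->E->plug->E
Char 5 ('G'): step: R->3, L=2; G->plug->G->R->G->L->D->refl->B->L'->E->R'->A->plug->A
Char 6 ('H'): step: R->4, L=2; H->plug->H->R->D->L->G->refl->F->L'->F->R'->F->plug->F
Char 7 ('B'): step: R->5, L=2; B->plug->B->R->A->L->A->refl->E->L'->B->R'->F->plug->F
Char 8 ('G'): step: R->6, L=2; G->plug->G->R->G->L->D->refl->B->L'->E->R'->B->plug->B

Answer: BHHEAFFB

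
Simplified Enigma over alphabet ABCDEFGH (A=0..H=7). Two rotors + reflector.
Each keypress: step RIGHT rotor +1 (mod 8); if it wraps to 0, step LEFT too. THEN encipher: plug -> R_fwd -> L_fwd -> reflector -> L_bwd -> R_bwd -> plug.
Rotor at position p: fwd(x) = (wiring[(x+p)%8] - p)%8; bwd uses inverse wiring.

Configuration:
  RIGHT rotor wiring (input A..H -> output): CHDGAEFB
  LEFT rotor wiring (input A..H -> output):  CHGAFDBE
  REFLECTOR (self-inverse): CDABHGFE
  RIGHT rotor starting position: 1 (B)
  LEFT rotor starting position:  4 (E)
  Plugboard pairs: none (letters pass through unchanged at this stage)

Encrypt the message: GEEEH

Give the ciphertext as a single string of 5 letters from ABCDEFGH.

Answer: HAFCB

Derivation:
Char 1 ('G'): step: R->2, L=4; G->plug->G->R->A->L->B->refl->D->L'->F->R'->H->plug->H
Char 2 ('E'): step: R->3, L=4; E->plug->E->R->G->L->C->refl->A->L'->D->R'->A->plug->A
Char 3 ('E'): step: R->4, L=4; E->plug->E->R->G->L->C->refl->A->L'->D->R'->F->plug->F
Char 4 ('E'): step: R->5, L=4; E->plug->E->R->C->L->F->refl->G->L'->E->R'->C->plug->C
Char 5 ('H'): step: R->6, L=4; H->plug->H->R->G->L->C->refl->A->L'->D->R'->B->plug->B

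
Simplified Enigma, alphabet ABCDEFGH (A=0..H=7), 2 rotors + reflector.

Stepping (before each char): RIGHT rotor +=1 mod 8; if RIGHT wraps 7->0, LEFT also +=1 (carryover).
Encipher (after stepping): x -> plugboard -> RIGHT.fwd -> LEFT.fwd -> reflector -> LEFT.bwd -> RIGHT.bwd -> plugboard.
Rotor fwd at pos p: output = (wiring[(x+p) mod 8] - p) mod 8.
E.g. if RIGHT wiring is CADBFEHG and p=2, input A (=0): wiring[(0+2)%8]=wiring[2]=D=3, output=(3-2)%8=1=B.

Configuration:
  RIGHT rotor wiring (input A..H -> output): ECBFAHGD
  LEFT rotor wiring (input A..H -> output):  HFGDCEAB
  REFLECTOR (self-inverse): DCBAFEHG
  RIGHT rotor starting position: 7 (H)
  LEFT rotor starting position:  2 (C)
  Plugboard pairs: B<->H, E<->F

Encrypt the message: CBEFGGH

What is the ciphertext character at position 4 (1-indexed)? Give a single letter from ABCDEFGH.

Char 1 ('C'): step: R->0, L->3 (L advanced); C->plug->C->R->B->L->H->refl->G->L'->E->R'->A->plug->A
Char 2 ('B'): step: R->1, L=3; B->plug->H->R->D->L->F->refl->E->L'->F->R'->F->plug->E
Char 3 ('E'): step: R->2, L=3; E->plug->F->R->B->L->H->refl->G->L'->E->R'->E->plug->F
Char 4 ('F'): step: R->3, L=3; F->plug->E->R->A->L->A->refl->D->L'->H->R'->G->plug->G

G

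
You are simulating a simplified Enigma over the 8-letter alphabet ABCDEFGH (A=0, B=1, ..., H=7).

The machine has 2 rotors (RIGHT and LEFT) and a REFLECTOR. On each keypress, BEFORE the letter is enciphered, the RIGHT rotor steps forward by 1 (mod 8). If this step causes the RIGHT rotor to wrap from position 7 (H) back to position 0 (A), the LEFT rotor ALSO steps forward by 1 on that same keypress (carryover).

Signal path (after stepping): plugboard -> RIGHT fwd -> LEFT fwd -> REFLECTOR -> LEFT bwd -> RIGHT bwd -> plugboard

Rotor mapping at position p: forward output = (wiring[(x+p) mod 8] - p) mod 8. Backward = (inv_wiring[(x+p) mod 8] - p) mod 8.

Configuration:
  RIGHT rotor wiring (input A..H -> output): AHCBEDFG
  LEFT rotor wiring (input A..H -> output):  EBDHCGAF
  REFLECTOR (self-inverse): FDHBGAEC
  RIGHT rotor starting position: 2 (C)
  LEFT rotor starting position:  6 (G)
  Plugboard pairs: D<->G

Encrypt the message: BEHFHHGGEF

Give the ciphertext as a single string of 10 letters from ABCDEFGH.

Answer: CBDHECCFCA

Derivation:
Char 1 ('B'): step: R->3, L=6; B->plug->B->R->B->L->H->refl->C->L'->A->R'->C->plug->C
Char 2 ('E'): step: R->4, L=6; E->plug->E->R->E->L->F->refl->A->L'->H->R'->B->plug->B
Char 3 ('H'): step: R->5, L=6; H->plug->H->R->H->L->A->refl->F->L'->E->R'->G->plug->D
Char 4 ('F'): step: R->6, L=6; F->plug->F->R->D->L->D->refl->B->L'->F->R'->H->plug->H
Char 5 ('H'): step: R->7, L=6; H->plug->H->R->G->L->E->refl->G->L'->C->R'->E->plug->E
Char 6 ('H'): step: R->0, L->7 (L advanced); H->plug->H->R->G->L->H->refl->C->L'->C->R'->C->plug->C
Char 7 ('G'): step: R->1, L=7; G->plug->D->R->D->L->E->refl->G->L'->A->R'->C->plug->C
Char 8 ('G'): step: R->2, L=7; G->plug->D->R->B->L->F->refl->A->L'->E->R'->F->plug->F
Char 9 ('E'): step: R->3, L=7; E->plug->E->R->D->L->E->refl->G->L'->A->R'->C->plug->C
Char 10 ('F'): step: R->4, L=7; F->plug->F->R->D->L->E->refl->G->L'->A->R'->A->plug->A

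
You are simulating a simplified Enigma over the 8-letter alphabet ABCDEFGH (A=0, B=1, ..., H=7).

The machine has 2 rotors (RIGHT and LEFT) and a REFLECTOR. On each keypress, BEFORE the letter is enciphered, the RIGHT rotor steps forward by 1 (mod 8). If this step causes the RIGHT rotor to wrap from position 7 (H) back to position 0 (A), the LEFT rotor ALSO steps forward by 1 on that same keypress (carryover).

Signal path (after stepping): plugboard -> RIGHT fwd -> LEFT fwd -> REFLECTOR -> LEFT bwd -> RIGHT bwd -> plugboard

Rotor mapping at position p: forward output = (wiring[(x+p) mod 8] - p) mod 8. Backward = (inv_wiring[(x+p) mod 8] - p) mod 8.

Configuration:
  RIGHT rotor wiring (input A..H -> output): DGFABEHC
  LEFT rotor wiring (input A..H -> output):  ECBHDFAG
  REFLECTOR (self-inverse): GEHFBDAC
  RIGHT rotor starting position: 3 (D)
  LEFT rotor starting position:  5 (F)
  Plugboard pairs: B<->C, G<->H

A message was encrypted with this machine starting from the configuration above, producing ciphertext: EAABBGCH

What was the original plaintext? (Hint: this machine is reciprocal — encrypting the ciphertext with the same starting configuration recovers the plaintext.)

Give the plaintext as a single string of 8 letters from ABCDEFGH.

Answer: CFCGAHGA

Derivation:
Char 1 ('E'): step: R->4, L=5; E->plug->E->R->H->L->G->refl->A->L'->A->R'->B->plug->C
Char 2 ('A'): step: R->5, L=5; A->plug->A->R->H->L->G->refl->A->L'->A->R'->F->plug->F
Char 3 ('A'): step: R->6, L=5; A->plug->A->R->B->L->D->refl->F->L'->E->R'->B->plug->C
Char 4 ('B'): step: R->7, L=5; B->plug->C->R->H->L->G->refl->A->L'->A->R'->H->plug->G
Char 5 ('B'): step: R->0, L->6 (L advanced); B->plug->C->R->F->L->B->refl->E->L'->D->R'->A->plug->A
Char 6 ('G'): step: R->1, L=6; G->plug->H->R->C->L->G->refl->A->L'->B->R'->G->plug->H
Char 7 ('C'): step: R->2, L=6; C->plug->B->R->G->L->F->refl->D->L'->E->R'->H->plug->G
Char 8 ('H'): step: R->3, L=6; H->plug->G->R->D->L->E->refl->B->L'->F->R'->A->plug->A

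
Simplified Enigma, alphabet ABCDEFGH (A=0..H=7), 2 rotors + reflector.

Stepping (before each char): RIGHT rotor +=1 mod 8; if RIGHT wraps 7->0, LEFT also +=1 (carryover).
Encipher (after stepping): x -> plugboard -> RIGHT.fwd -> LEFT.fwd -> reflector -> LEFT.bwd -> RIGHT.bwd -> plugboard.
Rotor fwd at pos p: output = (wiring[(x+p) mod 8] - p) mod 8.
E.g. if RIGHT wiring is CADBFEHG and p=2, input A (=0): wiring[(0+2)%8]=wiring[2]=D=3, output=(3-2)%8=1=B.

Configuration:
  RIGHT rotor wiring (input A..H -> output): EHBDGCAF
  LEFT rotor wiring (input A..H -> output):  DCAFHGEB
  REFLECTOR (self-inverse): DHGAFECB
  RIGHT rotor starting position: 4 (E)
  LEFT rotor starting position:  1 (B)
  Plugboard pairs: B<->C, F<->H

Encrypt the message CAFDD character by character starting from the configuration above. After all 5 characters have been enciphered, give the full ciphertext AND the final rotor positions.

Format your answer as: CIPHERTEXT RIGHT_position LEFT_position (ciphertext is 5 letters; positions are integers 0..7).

Char 1 ('C'): step: R->5, L=1; C->plug->B->R->D->L->G->refl->C->L'->H->R'->D->plug->D
Char 2 ('A'): step: R->6, L=1; A->plug->A->R->C->L->E->refl->F->L'->E->R'->H->plug->F
Char 3 ('F'): step: R->7, L=1; F->plug->H->R->B->L->H->refl->B->L'->A->R'->C->plug->B
Char 4 ('D'): step: R->0, L->2 (L advanced); D->plug->D->R->D->L->E->refl->F->L'->C->R'->F->plug->H
Char 5 ('D'): step: R->1, L=2; D->plug->D->R->F->L->H->refl->B->L'->G->R'->A->plug->A
Final: ciphertext=DFBHA, RIGHT=1, LEFT=2

Answer: DFBHA 1 2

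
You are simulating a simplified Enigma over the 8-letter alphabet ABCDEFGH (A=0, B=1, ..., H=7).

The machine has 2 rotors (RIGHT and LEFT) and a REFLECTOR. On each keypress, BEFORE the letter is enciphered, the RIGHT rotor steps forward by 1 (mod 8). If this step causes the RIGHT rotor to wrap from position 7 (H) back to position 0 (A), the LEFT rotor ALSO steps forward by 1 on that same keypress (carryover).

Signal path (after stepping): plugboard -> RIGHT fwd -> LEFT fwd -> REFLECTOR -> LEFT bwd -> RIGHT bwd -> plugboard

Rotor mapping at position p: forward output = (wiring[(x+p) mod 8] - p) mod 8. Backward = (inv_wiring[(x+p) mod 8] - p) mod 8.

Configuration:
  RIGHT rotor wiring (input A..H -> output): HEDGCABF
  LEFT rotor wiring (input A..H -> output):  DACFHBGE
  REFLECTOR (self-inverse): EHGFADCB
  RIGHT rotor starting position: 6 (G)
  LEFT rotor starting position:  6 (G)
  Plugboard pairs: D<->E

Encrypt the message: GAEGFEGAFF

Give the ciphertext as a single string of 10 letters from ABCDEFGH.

Char 1 ('G'): step: R->7, L=6; G->plug->G->R->B->L->G->refl->C->L'->D->R'->F->plug->F
Char 2 ('A'): step: R->0, L->7 (L advanced); A->plug->A->R->H->L->H->refl->B->L'->C->R'->E->plug->D
Char 3 ('E'): step: R->1, L=7; E->plug->D->R->B->L->E->refl->A->L'->F->R'->C->plug->C
Char 4 ('G'): step: R->2, L=7; G->plug->G->R->F->L->A->refl->E->L'->B->R'->A->plug->A
Char 5 ('F'): step: R->3, L=7; F->plug->F->R->E->L->G->refl->C->L'->G->R'->D->plug->E
Char 6 ('E'): step: R->4, L=7; E->plug->D->R->B->L->E->refl->A->L'->F->R'->C->plug->C
Char 7 ('G'): step: R->5, L=7; G->plug->G->R->B->L->E->refl->A->L'->F->R'->H->plug->H
Char 8 ('A'): step: R->6, L=7; A->plug->A->R->D->L->D->refl->F->L'->A->R'->F->plug->F
Char 9 ('F'): step: R->7, L=7; F->plug->F->R->D->L->D->refl->F->L'->A->R'->B->plug->B
Char 10 ('F'): step: R->0, L->0 (L advanced); F->plug->F->R->A->L->D->refl->F->L'->D->R'->C->plug->C

Answer: FDCAECHFBC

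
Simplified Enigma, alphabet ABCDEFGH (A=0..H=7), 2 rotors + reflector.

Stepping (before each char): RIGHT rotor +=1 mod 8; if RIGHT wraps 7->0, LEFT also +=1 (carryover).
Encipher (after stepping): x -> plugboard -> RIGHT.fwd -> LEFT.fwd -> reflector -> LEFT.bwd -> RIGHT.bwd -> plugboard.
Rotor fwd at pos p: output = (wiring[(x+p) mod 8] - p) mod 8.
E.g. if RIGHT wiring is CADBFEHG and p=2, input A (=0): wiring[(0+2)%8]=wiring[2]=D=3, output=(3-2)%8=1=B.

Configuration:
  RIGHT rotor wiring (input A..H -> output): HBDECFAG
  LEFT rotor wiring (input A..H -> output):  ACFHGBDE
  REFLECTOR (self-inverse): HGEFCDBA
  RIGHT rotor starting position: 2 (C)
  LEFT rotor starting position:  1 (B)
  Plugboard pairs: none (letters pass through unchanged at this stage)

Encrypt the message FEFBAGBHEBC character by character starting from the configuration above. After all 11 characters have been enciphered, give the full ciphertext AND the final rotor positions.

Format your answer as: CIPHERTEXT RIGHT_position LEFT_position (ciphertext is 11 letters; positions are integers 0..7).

Answer: BABADBGDBHA 5 2

Derivation:
Char 1 ('F'): step: R->3, L=1; F->plug->F->R->E->L->A->refl->H->L'->H->R'->B->plug->B
Char 2 ('E'): step: R->4, L=1; E->plug->E->R->D->L->F->refl->D->L'->G->R'->A->plug->A
Char 3 ('F'): step: R->5, L=1; F->plug->F->R->G->L->D->refl->F->L'->D->R'->B->plug->B
Char 4 ('B'): step: R->6, L=1; B->plug->B->R->A->L->B->refl->G->L'->C->R'->A->plug->A
Char 5 ('A'): step: R->7, L=1; A->plug->A->R->H->L->H->refl->A->L'->E->R'->D->plug->D
Char 6 ('G'): step: R->0, L->2 (L advanced); G->plug->G->R->A->L->D->refl->F->L'->B->R'->B->plug->B
Char 7 ('B'): step: R->1, L=2; B->plug->B->R->C->L->E->refl->C->L'->F->R'->G->plug->G
Char 8 ('H'): step: R->2, L=2; H->plug->H->R->H->L->A->refl->H->L'->D->R'->D->plug->D
Char 9 ('E'): step: R->3, L=2; E->plug->E->R->D->L->H->refl->A->L'->H->R'->B->plug->B
Char 10 ('B'): step: R->4, L=2; B->plug->B->R->B->L->F->refl->D->L'->A->R'->H->plug->H
Char 11 ('C'): step: R->5, L=2; C->plug->C->R->B->L->F->refl->D->L'->A->R'->A->plug->A
Final: ciphertext=BABADBGDBHA, RIGHT=5, LEFT=2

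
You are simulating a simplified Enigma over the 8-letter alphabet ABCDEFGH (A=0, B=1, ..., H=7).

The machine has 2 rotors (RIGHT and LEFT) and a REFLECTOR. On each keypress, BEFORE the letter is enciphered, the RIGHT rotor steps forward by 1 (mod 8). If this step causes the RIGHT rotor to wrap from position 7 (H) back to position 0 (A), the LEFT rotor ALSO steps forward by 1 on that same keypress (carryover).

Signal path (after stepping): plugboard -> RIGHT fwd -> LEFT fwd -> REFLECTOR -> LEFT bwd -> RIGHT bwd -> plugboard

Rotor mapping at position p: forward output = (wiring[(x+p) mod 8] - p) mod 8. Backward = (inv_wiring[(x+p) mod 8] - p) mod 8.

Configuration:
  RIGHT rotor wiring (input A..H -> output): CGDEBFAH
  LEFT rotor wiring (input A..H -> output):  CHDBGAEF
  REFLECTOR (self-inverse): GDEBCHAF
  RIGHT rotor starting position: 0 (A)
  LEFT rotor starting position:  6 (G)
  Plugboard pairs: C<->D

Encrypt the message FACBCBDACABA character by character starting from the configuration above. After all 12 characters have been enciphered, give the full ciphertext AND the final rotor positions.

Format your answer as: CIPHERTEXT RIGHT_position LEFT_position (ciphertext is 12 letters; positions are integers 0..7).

Char 1 ('F'): step: R->1, L=6; F->plug->F->R->H->L->C->refl->E->L'->C->R'->B->plug->B
Char 2 ('A'): step: R->2, L=6; A->plug->A->R->B->L->H->refl->F->L'->E->R'->H->plug->H
Char 3 ('C'): step: R->3, L=6; C->plug->D->R->F->L->D->refl->B->L'->D->R'->G->plug->G
Char 4 ('B'): step: R->4, L=6; B->plug->B->R->B->L->H->refl->F->L'->E->R'->C->plug->D
Char 5 ('C'): step: R->5, L=6; C->plug->D->R->F->L->D->refl->B->L'->D->R'->B->plug->B
Char 6 ('B'): step: R->6, L=6; B->plug->B->R->B->L->H->refl->F->L'->E->R'->C->plug->D
Char 7 ('D'): step: R->7, L=6; D->plug->C->R->H->L->C->refl->E->L'->C->R'->F->plug->F
Char 8 ('A'): step: R->0, L->7 (L advanced); A->plug->A->R->C->L->A->refl->G->L'->A->R'->G->plug->G
Char 9 ('C'): step: R->1, L=7; C->plug->D->R->A->L->G->refl->A->L'->C->R'->B->plug->B
Char 10 ('A'): step: R->2, L=7; A->plug->A->R->B->L->D->refl->B->L'->G->R'->E->plug->E
Char 11 ('B'): step: R->3, L=7; B->plug->B->R->G->L->B->refl->D->L'->B->R'->A->plug->A
Char 12 ('A'): step: R->4, L=7; A->plug->A->R->F->L->H->refl->F->L'->H->R'->G->plug->G
Final: ciphertext=BHGDBDFGBEAG, RIGHT=4, LEFT=7

Answer: BHGDBDFGBEAG 4 7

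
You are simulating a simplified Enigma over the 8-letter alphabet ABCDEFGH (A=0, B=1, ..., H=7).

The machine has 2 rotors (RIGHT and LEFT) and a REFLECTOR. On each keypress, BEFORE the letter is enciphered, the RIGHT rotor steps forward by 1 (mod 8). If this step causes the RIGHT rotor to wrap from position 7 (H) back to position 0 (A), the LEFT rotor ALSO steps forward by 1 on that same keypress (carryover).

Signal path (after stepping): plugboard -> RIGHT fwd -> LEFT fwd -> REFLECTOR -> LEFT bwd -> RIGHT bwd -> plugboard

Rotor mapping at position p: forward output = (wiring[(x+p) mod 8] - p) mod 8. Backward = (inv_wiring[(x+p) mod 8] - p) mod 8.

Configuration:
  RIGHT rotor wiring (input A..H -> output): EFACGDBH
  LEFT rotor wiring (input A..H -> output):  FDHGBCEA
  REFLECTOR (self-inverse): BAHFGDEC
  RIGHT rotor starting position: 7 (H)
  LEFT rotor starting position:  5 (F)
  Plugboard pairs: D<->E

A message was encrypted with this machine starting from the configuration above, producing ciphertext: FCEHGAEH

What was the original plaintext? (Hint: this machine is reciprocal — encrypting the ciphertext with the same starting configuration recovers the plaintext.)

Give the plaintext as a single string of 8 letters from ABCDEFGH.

Char 1 ('F'): step: R->0, L->6 (L advanced); F->plug->F->R->D->L->F->refl->D->L'->G->R'->E->plug->D
Char 2 ('C'): step: R->1, L=6; C->plug->C->R->B->L->C->refl->H->L'->C->R'->E->plug->D
Char 3 ('E'): step: R->2, L=6; E->plug->D->R->B->L->C->refl->H->L'->C->R'->G->plug->G
Char 4 ('H'): step: R->3, L=6; H->plug->H->R->F->L->A->refl->B->L'->E->R'->E->plug->D
Char 5 ('G'): step: R->4, L=6; G->plug->G->R->E->L->B->refl->A->L'->F->R'->C->plug->C
Char 6 ('A'): step: R->5, L=6; A->plug->A->R->G->L->D->refl->F->L'->D->R'->F->plug->F
Char 7 ('E'): step: R->6, L=6; E->plug->D->R->H->L->E->refl->G->L'->A->R'->G->plug->G
Char 8 ('H'): step: R->7, L=6; H->plug->H->R->C->L->H->refl->C->L'->B->R'->D->plug->E

Answer: DDGDCFGE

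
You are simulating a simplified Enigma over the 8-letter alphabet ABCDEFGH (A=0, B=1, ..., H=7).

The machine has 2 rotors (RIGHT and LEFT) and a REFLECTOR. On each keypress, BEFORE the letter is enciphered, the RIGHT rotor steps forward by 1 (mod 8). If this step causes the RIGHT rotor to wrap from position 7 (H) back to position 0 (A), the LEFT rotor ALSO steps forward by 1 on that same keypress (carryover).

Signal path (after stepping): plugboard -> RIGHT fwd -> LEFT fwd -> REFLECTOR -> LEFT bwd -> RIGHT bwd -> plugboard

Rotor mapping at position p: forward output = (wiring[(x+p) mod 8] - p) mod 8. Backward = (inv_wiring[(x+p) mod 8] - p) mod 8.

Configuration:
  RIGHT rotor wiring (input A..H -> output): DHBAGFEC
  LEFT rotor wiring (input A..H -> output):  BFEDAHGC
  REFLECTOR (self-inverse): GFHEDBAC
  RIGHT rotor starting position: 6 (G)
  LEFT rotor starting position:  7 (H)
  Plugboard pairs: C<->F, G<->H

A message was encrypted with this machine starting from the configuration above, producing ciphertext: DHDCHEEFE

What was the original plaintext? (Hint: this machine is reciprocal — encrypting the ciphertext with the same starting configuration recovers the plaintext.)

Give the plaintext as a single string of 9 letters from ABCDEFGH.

Answer: HEFHGHHGF

Derivation:
Char 1 ('D'): step: R->7, L=7; D->plug->D->R->C->L->G->refl->A->L'->G->R'->G->plug->H
Char 2 ('H'): step: R->0, L->0 (L advanced); H->plug->G->R->E->L->A->refl->G->L'->G->R'->E->plug->E
Char 3 ('D'): step: R->1, L=0; D->plug->D->R->F->L->H->refl->C->L'->H->R'->C->plug->F
Char 4 ('C'): step: R->2, L=0; C->plug->F->R->A->L->B->refl->F->L'->B->R'->G->plug->H
Char 5 ('H'): step: R->3, L=0; H->plug->G->R->E->L->A->refl->G->L'->G->R'->H->plug->G
Char 6 ('E'): step: R->4, L=0; E->plug->E->R->H->L->C->refl->H->L'->F->R'->G->plug->H
Char 7 ('E'): step: R->5, L=0; E->plug->E->R->C->L->E->refl->D->L'->D->R'->G->plug->H
Char 8 ('F'): step: R->6, L=0; F->plug->C->R->F->L->H->refl->C->L'->H->R'->H->plug->G
Char 9 ('E'): step: R->7, L=0; E->plug->E->R->B->L->F->refl->B->L'->A->R'->C->plug->F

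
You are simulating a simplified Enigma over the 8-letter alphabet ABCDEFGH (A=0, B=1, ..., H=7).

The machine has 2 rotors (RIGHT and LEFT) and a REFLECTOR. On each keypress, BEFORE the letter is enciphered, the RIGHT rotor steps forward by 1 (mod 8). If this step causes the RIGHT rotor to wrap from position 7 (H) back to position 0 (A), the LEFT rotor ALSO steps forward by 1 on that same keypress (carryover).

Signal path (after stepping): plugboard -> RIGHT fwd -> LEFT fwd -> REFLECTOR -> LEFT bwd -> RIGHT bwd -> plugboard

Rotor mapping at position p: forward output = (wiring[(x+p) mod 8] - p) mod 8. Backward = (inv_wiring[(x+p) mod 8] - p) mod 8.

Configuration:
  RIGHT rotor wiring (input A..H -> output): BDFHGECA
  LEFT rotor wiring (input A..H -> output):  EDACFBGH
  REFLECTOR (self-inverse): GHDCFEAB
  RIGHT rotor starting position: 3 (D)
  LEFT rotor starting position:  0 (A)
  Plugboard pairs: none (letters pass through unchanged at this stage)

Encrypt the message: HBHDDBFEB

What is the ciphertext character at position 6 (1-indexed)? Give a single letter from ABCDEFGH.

Char 1 ('H'): step: R->4, L=0; H->plug->H->R->D->L->C->refl->D->L'->B->R'->G->plug->G
Char 2 ('B'): step: R->5, L=0; B->plug->B->R->F->L->B->refl->H->L'->H->R'->A->plug->A
Char 3 ('H'): step: R->6, L=0; H->plug->H->R->G->L->G->refl->A->L'->C->R'->B->plug->B
Char 4 ('D'): step: R->7, L=0; D->plug->D->R->G->L->G->refl->A->L'->C->R'->B->plug->B
Char 5 ('D'): step: R->0, L->1 (L advanced); D->plug->D->R->H->L->D->refl->C->L'->A->R'->H->plug->H
Char 6 ('B'): step: R->1, L=1; B->plug->B->R->E->L->A->refl->G->L'->G->R'->C->plug->C

C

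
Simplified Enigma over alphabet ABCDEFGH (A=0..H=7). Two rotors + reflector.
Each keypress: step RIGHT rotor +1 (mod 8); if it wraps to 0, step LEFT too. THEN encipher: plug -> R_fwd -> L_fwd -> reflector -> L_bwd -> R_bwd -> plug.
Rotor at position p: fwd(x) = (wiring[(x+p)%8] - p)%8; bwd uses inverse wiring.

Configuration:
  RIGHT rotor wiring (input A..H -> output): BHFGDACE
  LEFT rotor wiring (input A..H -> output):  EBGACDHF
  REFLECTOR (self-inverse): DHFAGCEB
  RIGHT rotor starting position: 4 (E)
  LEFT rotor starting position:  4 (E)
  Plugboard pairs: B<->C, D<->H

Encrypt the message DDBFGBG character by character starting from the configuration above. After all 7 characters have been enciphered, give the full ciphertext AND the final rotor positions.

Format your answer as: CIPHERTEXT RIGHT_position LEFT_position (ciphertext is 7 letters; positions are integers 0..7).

Answer: CAEDBGC 3 5

Derivation:
Char 1 ('D'): step: R->5, L=4; D->plug->H->R->G->L->C->refl->F->L'->F->R'->B->plug->C
Char 2 ('D'): step: R->6, L=4; D->plug->H->R->C->L->D->refl->A->L'->E->R'->A->plug->A
Char 3 ('B'): step: R->7, L=4; B->plug->C->R->A->L->G->refl->E->L'->H->R'->E->plug->E
Char 4 ('F'): step: R->0, L->5 (L advanced); F->plug->F->R->A->L->G->refl->E->L'->E->R'->H->plug->D
Char 5 ('G'): step: R->1, L=5; G->plug->G->R->D->L->H->refl->B->L'->F->R'->C->plug->B
Char 6 ('B'): step: R->2, L=5; B->plug->C->R->B->L->C->refl->F->L'->H->R'->G->plug->G
Char 7 ('G'): step: R->3, L=5; G->plug->G->R->E->L->E->refl->G->L'->A->R'->B->plug->C
Final: ciphertext=CAEDBGC, RIGHT=3, LEFT=5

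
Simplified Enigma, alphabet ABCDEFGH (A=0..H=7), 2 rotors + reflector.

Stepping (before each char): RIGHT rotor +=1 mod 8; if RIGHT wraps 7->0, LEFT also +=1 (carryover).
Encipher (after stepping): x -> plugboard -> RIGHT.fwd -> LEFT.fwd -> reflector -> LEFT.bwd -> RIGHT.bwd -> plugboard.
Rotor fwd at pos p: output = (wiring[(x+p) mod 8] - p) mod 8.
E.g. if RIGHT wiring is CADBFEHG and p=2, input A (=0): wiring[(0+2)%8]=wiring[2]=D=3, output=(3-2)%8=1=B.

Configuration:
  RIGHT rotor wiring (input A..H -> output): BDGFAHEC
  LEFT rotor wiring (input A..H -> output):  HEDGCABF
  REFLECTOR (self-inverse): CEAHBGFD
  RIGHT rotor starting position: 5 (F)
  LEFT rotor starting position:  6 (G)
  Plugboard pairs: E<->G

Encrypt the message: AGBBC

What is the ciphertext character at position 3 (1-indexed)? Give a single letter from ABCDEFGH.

Char 1 ('A'): step: R->6, L=6; A->plug->A->R->G->L->E->refl->B->L'->C->R'->G->plug->E
Char 2 ('G'): step: R->7, L=6; G->plug->E->R->G->L->E->refl->B->L'->C->R'->B->plug->B
Char 3 ('B'): step: R->0, L->7 (L advanced); B->plug->B->R->D->L->E->refl->B->L'->G->R'->C->plug->C

C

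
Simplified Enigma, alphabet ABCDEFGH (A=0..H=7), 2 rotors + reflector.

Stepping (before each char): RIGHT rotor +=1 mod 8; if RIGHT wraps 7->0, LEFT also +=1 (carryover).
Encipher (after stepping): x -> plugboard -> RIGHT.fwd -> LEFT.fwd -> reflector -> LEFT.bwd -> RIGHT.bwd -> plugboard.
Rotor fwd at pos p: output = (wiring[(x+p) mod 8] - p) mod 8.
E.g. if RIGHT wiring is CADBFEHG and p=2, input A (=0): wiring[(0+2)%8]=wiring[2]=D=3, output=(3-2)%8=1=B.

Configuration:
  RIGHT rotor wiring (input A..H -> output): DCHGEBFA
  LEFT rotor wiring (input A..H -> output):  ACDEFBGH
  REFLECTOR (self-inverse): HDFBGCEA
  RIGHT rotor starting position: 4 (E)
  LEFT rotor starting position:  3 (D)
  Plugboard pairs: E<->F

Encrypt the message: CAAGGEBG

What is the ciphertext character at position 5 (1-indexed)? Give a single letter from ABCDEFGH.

Char 1 ('C'): step: R->5, L=3; C->plug->C->R->D->L->D->refl->B->L'->A->R'->B->plug->B
Char 2 ('A'): step: R->6, L=3; A->plug->A->R->H->L->A->refl->H->L'->G->R'->G->plug->G
Char 3 ('A'): step: R->7, L=3; A->plug->A->R->B->L->C->refl->F->L'->F->R'->F->plug->E
Char 4 ('G'): step: R->0, L->4 (L advanced); G->plug->G->R->F->L->G->refl->E->L'->E->R'->E->plug->F
Char 5 ('G'): step: R->1, L=4; G->plug->G->R->H->L->A->refl->H->L'->G->R'->B->plug->B

B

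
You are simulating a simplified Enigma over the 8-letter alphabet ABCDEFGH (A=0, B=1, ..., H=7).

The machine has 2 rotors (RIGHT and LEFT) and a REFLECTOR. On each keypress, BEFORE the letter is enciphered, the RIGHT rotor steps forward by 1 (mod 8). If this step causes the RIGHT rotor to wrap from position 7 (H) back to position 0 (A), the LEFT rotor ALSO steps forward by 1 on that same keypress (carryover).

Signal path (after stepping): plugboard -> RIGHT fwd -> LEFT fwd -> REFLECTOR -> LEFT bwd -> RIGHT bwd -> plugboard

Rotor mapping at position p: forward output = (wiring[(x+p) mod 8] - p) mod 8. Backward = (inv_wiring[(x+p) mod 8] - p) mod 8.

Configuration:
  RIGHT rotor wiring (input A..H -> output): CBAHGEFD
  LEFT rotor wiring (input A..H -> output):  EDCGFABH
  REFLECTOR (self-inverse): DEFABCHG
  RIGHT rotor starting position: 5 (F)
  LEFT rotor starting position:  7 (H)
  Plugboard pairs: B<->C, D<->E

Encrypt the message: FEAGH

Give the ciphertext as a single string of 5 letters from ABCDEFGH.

Answer: AFFFD

Derivation:
Char 1 ('F'): step: R->6, L=7; F->plug->F->R->B->L->F->refl->C->L'->H->R'->A->plug->A
Char 2 ('E'): step: R->7, L=7; E->plug->D->R->B->L->F->refl->C->L'->H->R'->F->plug->F
Char 3 ('A'): step: R->0, L->0 (L advanced); A->plug->A->R->C->L->C->refl->F->L'->E->R'->F->plug->F
Char 4 ('G'): step: R->1, L=0; G->plug->G->R->C->L->C->refl->F->L'->E->R'->F->plug->F
Char 5 ('H'): step: R->2, L=0; H->plug->H->R->H->L->H->refl->G->L'->D->R'->E->plug->D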